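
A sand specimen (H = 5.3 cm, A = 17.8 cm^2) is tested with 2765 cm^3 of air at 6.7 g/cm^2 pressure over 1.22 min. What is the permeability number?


Formula: Permeability Number P = (V * H) / (p * A * t)
Numerator: V * H = 2765 * 5.3 = 14654.5
Denominator: p * A * t = 6.7 * 17.8 * 1.22 = 145.4972
P = 14654.5 / 145.4972 = 100.7202

Answer: 100.7202


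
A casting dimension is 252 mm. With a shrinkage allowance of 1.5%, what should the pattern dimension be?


Formula: L_pattern = L_casting * (1 + shrinkage_rate/100)
Shrinkage factor = 1 + 1.5/100 = 1.015
L_pattern = 252 mm * 1.015 = 255.7800 mm

Answer: 255.7800 mm


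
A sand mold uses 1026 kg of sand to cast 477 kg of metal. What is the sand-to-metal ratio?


Formula: Sand-to-Metal Ratio = W_sand / W_metal
Ratio = 1026 kg / 477 kg = 2.1509


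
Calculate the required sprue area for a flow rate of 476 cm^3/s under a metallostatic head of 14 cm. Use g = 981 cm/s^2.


Formula: v = sqrt(2*g*h), A = Q/v
Velocity: v = sqrt(2 * 981 * 14) = sqrt(27468) = 165.7347 cm/s
Sprue area: A = Q / v = 476 / 165.7347 = 2.8721 cm^2

2.8721 cm^2


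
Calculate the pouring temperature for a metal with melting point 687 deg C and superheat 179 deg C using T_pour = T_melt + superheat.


Formula: T_pour = T_melt + Superheat
T_pour = 687 + 179 = 866 deg C

Final answer: 866 deg C


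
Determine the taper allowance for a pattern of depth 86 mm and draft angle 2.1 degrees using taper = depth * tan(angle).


Formula: taper = depth * tan(draft_angle)
tan(2.1 deg) = 0.0366683
taper = 86 mm * 0.0366683 = 3.1535 mm

Final answer: 3.1535 mm


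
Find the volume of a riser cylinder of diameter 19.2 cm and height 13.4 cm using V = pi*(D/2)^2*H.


Formula: V = pi * (D/2)^2 * H  (cylinder volume)
Radius = D/2 = 19.2/2 = 9.6 cm
V = pi * 9.6^2 * 13.4 = 3879.6910 cm^3


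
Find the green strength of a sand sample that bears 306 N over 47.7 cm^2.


Formula: Compressive Strength = Force / Area
Strength = 306 N / 47.7 cm^2 = 6.4151 N/cm^2

Final answer: 6.4151 N/cm^2


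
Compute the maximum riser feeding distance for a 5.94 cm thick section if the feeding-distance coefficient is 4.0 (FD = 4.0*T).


Formula: FD = 4.0 * T  (riser feeding-distance rule)
FD = 4.0 * 5.94 cm = 23.7600 cm

Answer: 23.7600 cm


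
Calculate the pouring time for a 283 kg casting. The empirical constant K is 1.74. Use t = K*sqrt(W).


Formula: t = K * sqrt(W)
sqrt(W) = sqrt(283) = 16.82260
t = 1.74 * 16.82260 = 29.2713 s

Answer: 29.2713 s


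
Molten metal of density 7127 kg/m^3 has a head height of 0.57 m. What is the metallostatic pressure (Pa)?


Formula: P = rho * g * h
rho * g = 7127 * 9.81 = 69915.87 N/m^3
P = 69915.87 * 0.57 = 39852.0459 Pa

Final answer: 39852.0459 Pa


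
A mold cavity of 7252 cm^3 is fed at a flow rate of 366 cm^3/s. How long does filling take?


Formula: t_fill = V_mold / Q_flow
t = 7252 cm^3 / 366 cm^3/s = 19.8142 s

Final answer: 19.8142 s


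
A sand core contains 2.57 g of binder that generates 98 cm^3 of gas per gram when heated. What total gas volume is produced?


Formula: V_gas = W_binder * gas_evolution_rate
V = 2.57 g * 98 cm^3/g = 251.8600 cm^3

Final answer: 251.8600 cm^3


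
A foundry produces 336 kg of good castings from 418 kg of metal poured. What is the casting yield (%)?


Formula: Casting Yield = (W_good / W_total) * 100
Yield = (336 kg / 418 kg) * 100 = 80.3828%

80.3828%


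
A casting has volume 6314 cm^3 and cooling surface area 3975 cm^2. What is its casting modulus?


Formula: Casting Modulus M = V / A
M = 6314 cm^3 / 3975 cm^2 = 1.5884 cm

1.5884 cm


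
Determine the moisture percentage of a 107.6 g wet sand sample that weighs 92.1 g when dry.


Formula: MC = (W_wet - W_dry) / W_wet * 100
Water mass = 107.6 - 92.1 = 15.5 g
MC = 15.5 / 107.6 * 100 = 14.4052%

Final answer: 14.4052%


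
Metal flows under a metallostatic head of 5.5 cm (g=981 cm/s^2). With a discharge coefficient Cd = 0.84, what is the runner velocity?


Formula: v = Cd * sqrt(2 * g * h)  (Torricelli with discharge coefficient)
2*g*h = 2 * 981 * 5.5 = 10791.0 cm^2/s^2
sqrt(10791.0) = 103.87974 cm/s
v = 0.84 * 103.87974 = 87.2590 cm/s

Final answer: 87.2590 cm/s


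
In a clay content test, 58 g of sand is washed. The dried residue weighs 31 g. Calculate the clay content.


Formula: Clay% = (W_total - W_washed) / W_total * 100
Clay mass = 58 - 31 = 27 g
Clay% = 27 / 58 * 100 = 46.5517%

Answer: 46.5517%


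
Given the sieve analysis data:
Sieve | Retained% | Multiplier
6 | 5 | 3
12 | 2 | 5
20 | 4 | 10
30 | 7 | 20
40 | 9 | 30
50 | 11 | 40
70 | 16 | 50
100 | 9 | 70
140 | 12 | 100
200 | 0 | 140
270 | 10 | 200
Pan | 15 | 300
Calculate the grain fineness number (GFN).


Formula: GFN = sum(pct * multiplier) / sum(pct)
sum(pct * multiplier) = 10045
sum(pct) = 100
GFN = 10045 / 100 = 100.45

100.45


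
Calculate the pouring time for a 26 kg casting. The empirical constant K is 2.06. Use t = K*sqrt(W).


Formula: t = K * sqrt(W)
sqrt(W) = sqrt(26) = 5.09902
t = 2.06 * 5.09902 = 10.5040 s

10.5040 s


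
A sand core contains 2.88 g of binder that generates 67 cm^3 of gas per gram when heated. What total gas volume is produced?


Formula: V_gas = W_binder * gas_evolution_rate
V = 2.88 g * 67 cm^3/g = 192.9600 cm^3


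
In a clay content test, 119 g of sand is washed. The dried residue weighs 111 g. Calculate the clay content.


Formula: Clay% = (W_total - W_washed) / W_total * 100
Clay mass = 119 - 111 = 8 g
Clay% = 8 / 119 * 100 = 6.7227%

6.7227%


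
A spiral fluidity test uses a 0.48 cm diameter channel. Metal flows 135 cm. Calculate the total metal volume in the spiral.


Formula: V = pi * (d/2)^2 * L  (cylinder volume)
Radius = 0.48/2 = 0.24 cm
V = pi * 0.24^2 * 135 = 24.4290 cm^3

Final answer: 24.4290 cm^3


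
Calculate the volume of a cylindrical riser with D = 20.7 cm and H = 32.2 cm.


Formula: V = pi * (D/2)^2 * H  (cylinder volume)
Radius = D/2 = 20.7/2 = 10.35 cm
V = pi * 10.35^2 * 32.2 = 10836.4353 cm^3

Answer: 10836.4353 cm^3


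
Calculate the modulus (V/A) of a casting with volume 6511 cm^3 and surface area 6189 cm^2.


Formula: Casting Modulus M = V / A
M = 6511 cm^3 / 6189 cm^2 = 1.0520 cm

1.0520 cm


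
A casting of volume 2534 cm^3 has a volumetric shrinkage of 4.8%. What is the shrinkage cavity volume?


Formula: V_shrink = V_casting * shrinkage_pct / 100
V_shrink = 2534 cm^3 * 4.8 / 100 = 121.6320 cm^3

Answer: 121.6320 cm^3


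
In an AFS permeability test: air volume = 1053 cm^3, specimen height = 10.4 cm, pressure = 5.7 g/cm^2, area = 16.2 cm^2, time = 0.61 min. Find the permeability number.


Formula: Permeability Number P = (V * H) / (p * A * t)
Numerator: V * H = 1053 * 10.4 = 10951.2
Denominator: p * A * t = 5.7 * 16.2 * 0.61 = 56.3274
P = 10951.2 / 56.3274 = 194.4205

Answer: 194.4205


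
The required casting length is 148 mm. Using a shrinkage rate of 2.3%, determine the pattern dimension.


Formula: L_pattern = L_casting * (1 + shrinkage_rate/100)
Shrinkage factor = 1 + 2.3/100 = 1.023
L_pattern = 148 mm * 1.023 = 151.4040 mm

Final answer: 151.4040 mm


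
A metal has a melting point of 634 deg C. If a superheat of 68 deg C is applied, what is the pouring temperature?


Formula: T_pour = T_melt + Superheat
T_pour = 634 + 68 = 702 deg C

Answer: 702 deg C


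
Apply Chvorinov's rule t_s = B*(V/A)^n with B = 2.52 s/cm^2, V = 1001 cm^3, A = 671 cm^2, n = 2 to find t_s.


Formula: t_s = B * (V/A)^n  (Chvorinov's rule, n=2)
Modulus M = V/A = 1001/671 = 1.491803 cm
M^2 = 1.491803^2 = 2.225476 cm^2
t_s = 2.52 * 2.225476 = 5.6082 s

Answer: 5.6082 s


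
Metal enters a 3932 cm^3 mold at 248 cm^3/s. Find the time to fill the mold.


Formula: t_fill = V_mold / Q_flow
t = 3932 cm^3 / 248 cm^3/s = 15.8548 s


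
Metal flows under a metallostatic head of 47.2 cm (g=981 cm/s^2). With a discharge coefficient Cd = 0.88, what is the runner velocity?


Formula: v = Cd * sqrt(2 * g * h)  (Torricelli with discharge coefficient)
2*g*h = 2 * 981 * 47.2 = 92606.4 cm^2/s^2
sqrt(92606.4) = 304.31300 cm/s
v = 0.88 * 304.31300 = 267.7954 cm/s


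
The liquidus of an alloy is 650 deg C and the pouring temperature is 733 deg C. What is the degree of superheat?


Formula: Superheat = T_pour - T_melt
Superheat = 733 - 650 = 83 deg C


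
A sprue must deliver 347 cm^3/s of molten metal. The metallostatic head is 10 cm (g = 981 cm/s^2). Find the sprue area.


Formula: v = sqrt(2*g*h), A = Q/v
Velocity: v = sqrt(2 * 981 * 10) = sqrt(19620) = 140.0714 cm/s
Sprue area: A = Q / v = 347 / 140.0714 = 2.4773 cm^2

Answer: 2.4773 cm^2


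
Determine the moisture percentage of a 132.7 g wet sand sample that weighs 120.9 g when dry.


Formula: MC = (W_wet - W_dry) / W_wet * 100
Water mass = 132.7 - 120.9 = 11.8 g
MC = 11.8 / 132.7 * 100 = 8.8922%

Answer: 8.8922%


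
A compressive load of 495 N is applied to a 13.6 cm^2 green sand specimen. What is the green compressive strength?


Formula: Compressive Strength = Force / Area
Strength = 495 N / 13.6 cm^2 = 36.3971 N/cm^2

Final answer: 36.3971 N/cm^2


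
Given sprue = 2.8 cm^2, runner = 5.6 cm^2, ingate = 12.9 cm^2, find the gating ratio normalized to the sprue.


Sprue:Runner:Ingate = 1 : 5.6/2.8 : 12.9/2.8 = 1:2.00:4.61

Answer: 1:2.00:4.61


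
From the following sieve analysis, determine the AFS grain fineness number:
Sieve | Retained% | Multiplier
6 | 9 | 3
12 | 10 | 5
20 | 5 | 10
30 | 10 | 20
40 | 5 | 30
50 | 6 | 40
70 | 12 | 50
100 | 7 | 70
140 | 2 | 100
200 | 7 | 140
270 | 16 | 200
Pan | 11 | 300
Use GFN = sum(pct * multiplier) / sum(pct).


Formula: GFN = sum(pct * multiplier) / sum(pct)
sum(pct * multiplier) = 9487
sum(pct) = 100
GFN = 9487 / 100 = 94.87

Answer: 94.87


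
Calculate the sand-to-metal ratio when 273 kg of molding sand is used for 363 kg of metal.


Formula: Sand-to-Metal Ratio = W_sand / W_metal
Ratio = 273 kg / 363 kg = 0.7521

Final answer: 0.7521


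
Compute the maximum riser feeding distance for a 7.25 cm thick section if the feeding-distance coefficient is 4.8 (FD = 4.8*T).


Formula: FD = 4.8 * T  (riser feeding-distance rule)
FD = 4.8 * 7.25 cm = 34.8000 cm


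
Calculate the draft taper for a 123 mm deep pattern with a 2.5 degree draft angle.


Formula: taper = depth * tan(draft_angle)
tan(2.5 deg) = 0.0436609
taper = 123 mm * 0.0436609 = 5.3703 mm

Answer: 5.3703 mm


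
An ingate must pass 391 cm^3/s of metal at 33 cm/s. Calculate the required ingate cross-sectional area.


Formula: A_ingate = Q / v  (continuity equation)
A = 391 cm^3/s / 33 cm/s = 11.8485 cm^2


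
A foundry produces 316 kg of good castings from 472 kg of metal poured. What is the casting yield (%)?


Formula: Casting Yield = (W_good / W_total) * 100
Yield = (316 kg / 472 kg) * 100 = 66.9492%

Final answer: 66.9492%


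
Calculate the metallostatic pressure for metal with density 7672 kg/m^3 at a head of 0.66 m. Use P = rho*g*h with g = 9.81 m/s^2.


Formula: P = rho * g * h
rho * g = 7672 * 9.81 = 75262.32 N/m^3
P = 75262.32 * 0.66 = 49673.1312 Pa

Final answer: 49673.1312 Pa


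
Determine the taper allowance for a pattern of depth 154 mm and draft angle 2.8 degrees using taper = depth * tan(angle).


Formula: taper = depth * tan(draft_angle)
tan(2.8 deg) = 0.0489082
taper = 154 mm * 0.0489082 = 7.5319 mm


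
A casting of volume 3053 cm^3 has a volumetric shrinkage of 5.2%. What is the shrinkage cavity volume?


Formula: V_shrink = V_casting * shrinkage_pct / 100
V_shrink = 3053 cm^3 * 5.2 / 100 = 158.7560 cm^3

Final answer: 158.7560 cm^3


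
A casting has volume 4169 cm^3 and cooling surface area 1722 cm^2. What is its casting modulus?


Formula: Casting Modulus M = V / A
M = 4169 cm^3 / 1722 cm^2 = 2.4210 cm

2.4210 cm


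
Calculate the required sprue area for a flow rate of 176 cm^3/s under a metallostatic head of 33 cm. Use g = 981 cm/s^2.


Formula: v = sqrt(2*g*h), A = Q/v
Velocity: v = sqrt(2 * 981 * 33) = sqrt(64746) = 254.4524 cm/s
Sprue area: A = Q / v = 176 / 254.4524 = 0.6917 cm^2

Answer: 0.6917 cm^2


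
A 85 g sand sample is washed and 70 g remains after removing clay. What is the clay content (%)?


Formula: Clay% = (W_total - W_washed) / W_total * 100
Clay mass = 85 - 70 = 15 g
Clay% = 15 / 85 * 100 = 17.6471%


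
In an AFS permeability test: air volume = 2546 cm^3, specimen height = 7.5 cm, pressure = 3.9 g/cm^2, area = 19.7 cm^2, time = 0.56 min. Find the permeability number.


Formula: Permeability Number P = (V * H) / (p * A * t)
Numerator: V * H = 2546 * 7.5 = 19095.0
Denominator: p * A * t = 3.9 * 19.7 * 0.56 = 43.0248
P = 19095.0 / 43.0248 = 443.8138

Final answer: 443.8138


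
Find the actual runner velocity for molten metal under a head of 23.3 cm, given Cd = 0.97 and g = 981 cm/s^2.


Formula: v = Cd * sqrt(2 * g * h)  (Torricelli with discharge coefficient)
2*g*h = 2 * 981 * 23.3 = 45714.6 cm^2/s^2
sqrt(45714.6) = 213.80973 cm/s
v = 0.97 * 213.80973 = 207.3954 cm/s

207.3954 cm/s


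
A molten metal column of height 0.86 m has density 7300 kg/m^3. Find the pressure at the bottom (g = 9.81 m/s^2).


Formula: P = rho * g * h
rho * g = 7300 * 9.81 = 71613.0 N/m^3
P = 71613.0 * 0.86 = 61587.1800 Pa

Answer: 61587.1800 Pa


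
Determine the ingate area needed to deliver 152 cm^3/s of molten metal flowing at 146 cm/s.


Formula: A_ingate = Q / v  (continuity equation)
A = 152 cm^3/s / 146 cm/s = 1.0411 cm^2

1.0411 cm^2


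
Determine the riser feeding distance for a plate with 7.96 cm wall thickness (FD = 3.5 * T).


Formula: FD = 3.5 * T  (riser feeding-distance rule)
FD = 3.5 * 7.96 cm = 27.8600 cm


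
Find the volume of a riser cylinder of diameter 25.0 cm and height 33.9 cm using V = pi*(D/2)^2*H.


Formula: V = pi * (D/2)^2 * H  (cylinder volume)
Radius = D/2 = 25.0/2 = 12.5 cm
V = pi * 12.5^2 * 33.9 = 16640.6236 cm^3

16640.6236 cm^3


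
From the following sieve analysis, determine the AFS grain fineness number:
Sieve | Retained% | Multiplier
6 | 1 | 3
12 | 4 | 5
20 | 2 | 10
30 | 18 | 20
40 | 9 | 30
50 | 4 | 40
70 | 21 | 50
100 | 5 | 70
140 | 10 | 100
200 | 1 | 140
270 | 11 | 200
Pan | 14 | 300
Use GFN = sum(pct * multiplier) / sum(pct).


Formula: GFN = sum(pct * multiplier) / sum(pct)
sum(pct * multiplier) = 9773
sum(pct) = 100
GFN = 9773 / 100 = 97.73

97.73


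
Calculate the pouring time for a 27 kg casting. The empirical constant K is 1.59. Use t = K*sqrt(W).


Formula: t = K * sqrt(W)
sqrt(W) = sqrt(27) = 5.19615
t = 1.59 * 5.19615 = 8.2619 s

Answer: 8.2619 s


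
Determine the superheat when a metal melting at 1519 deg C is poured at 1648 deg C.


Formula: Superheat = T_pour - T_melt
Superheat = 1648 - 1519 = 129 deg C

Final answer: 129 deg C


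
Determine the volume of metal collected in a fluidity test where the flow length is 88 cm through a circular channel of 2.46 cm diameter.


Formula: V = pi * (d/2)^2 * L  (cylinder volume)
Radius = 2.46/2 = 1.23 cm
V = pi * 1.23^2 * 88 = 418.2566 cm^3


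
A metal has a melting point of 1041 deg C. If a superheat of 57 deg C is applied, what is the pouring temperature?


Formula: T_pour = T_melt + Superheat
T_pour = 1041 + 57 = 1098 deg C

Final answer: 1098 deg C


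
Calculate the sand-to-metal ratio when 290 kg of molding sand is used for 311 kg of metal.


Formula: Sand-to-Metal Ratio = W_sand / W_metal
Ratio = 290 kg / 311 kg = 0.9325

Final answer: 0.9325


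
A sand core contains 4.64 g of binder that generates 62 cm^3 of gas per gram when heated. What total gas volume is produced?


Formula: V_gas = W_binder * gas_evolution_rate
V = 4.64 g * 62 cm^3/g = 287.6800 cm^3

287.6800 cm^3


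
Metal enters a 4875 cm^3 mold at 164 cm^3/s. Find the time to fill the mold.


Formula: t_fill = V_mold / Q_flow
t = 4875 cm^3 / 164 cm^3/s = 29.7256 s

Final answer: 29.7256 s


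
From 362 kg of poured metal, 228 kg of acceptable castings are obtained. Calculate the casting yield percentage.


Formula: Casting Yield = (W_good / W_total) * 100
Yield = (228 kg / 362 kg) * 100 = 62.9834%

Final answer: 62.9834%


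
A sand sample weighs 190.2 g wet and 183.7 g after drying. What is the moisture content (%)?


Formula: MC = (W_wet - W_dry) / W_wet * 100
Water mass = 190.2 - 183.7 = 6.5 g
MC = 6.5 / 190.2 * 100 = 3.4175%

Answer: 3.4175%


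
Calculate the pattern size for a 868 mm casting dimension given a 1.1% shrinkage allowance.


Formula: L_pattern = L_casting * (1 + shrinkage_rate/100)
Shrinkage factor = 1 + 1.1/100 = 1.011
L_pattern = 868 mm * 1.011 = 877.5480 mm

Answer: 877.5480 mm


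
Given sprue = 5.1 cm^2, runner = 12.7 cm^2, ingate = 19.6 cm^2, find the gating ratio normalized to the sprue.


Sprue:Runner:Ingate = 1 : 12.7/5.1 : 19.6/5.1 = 1:2.49:3.84

Answer: 1:2.49:3.84


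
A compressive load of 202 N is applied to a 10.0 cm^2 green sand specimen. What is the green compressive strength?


Formula: Compressive Strength = Force / Area
Strength = 202 N / 10.0 cm^2 = 20.2000 N/cm^2

Final answer: 20.2000 N/cm^2


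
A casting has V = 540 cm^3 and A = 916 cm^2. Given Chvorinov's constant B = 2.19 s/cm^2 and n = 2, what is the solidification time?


Formula: t_s = B * (V/A)^n  (Chvorinov's rule, n=2)
Modulus M = V/A = 540/916 = 0.589520 cm
M^2 = 0.589520^2 = 0.347534 cm^2
t_s = 2.19 * 0.347534 = 0.7611 s


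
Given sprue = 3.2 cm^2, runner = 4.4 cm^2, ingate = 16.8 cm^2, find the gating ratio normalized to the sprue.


Sprue:Runner:Ingate = 1 : 4.4/3.2 : 16.8/3.2 = 1:1.38:5.25

1:1.38:5.25


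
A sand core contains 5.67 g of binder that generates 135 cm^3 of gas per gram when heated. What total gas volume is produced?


Formula: V_gas = W_binder * gas_evolution_rate
V = 5.67 g * 135 cm^3/g = 765.4500 cm^3

Answer: 765.4500 cm^3


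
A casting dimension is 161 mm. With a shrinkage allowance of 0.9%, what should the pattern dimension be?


Formula: L_pattern = L_casting * (1 + shrinkage_rate/100)
Shrinkage factor = 1 + 0.9/100 = 1.009
L_pattern = 161 mm * 1.009 = 162.4490 mm

162.4490 mm


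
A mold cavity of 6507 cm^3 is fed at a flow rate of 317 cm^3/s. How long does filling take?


Formula: t_fill = V_mold / Q_flow
t = 6507 cm^3 / 317 cm^3/s = 20.5268 s


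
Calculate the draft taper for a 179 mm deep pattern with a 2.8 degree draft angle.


Formula: taper = depth * tan(draft_angle)
tan(2.8 deg) = 0.0489082
taper = 179 mm * 0.0489082 = 8.7546 mm

8.7546 mm


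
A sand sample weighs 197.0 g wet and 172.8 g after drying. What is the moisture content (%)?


Formula: MC = (W_wet - W_dry) / W_wet * 100
Water mass = 197.0 - 172.8 = 24.2 g
MC = 24.2 / 197.0 * 100 = 12.2843%


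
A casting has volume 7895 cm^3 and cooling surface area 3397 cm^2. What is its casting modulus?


Formula: Casting Modulus M = V / A
M = 7895 cm^3 / 3397 cm^2 = 2.3241 cm

Answer: 2.3241 cm


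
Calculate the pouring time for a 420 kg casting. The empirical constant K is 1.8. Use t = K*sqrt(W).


Formula: t = K * sqrt(W)
sqrt(W) = sqrt(420) = 20.49390
t = 1.8 * 20.49390 = 36.8890 s

Answer: 36.8890 s


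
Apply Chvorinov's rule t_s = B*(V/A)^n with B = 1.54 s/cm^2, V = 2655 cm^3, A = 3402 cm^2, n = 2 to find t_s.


Formula: t_s = B * (V/A)^n  (Chvorinov's rule, n=2)
Modulus M = V/A = 2655/3402 = 0.780423 cm
M^2 = 0.780423^2 = 0.609060 cm^2
t_s = 1.54 * 0.609060 = 0.9380 s

0.9380 s


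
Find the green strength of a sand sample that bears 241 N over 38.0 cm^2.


Formula: Compressive Strength = Force / Area
Strength = 241 N / 38.0 cm^2 = 6.3421 N/cm^2

6.3421 N/cm^2


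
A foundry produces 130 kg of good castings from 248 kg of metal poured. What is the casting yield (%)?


Formula: Casting Yield = (W_good / W_total) * 100
Yield = (130 kg / 248 kg) * 100 = 52.4194%

Answer: 52.4194%


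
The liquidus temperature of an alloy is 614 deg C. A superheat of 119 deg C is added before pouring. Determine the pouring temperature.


Formula: T_pour = T_melt + Superheat
T_pour = 614 + 119 = 733 deg C


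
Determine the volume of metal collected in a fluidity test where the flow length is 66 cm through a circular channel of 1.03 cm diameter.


Formula: V = pi * (d/2)^2 * L  (cylinder volume)
Radius = 1.03/2 = 0.515 cm
V = pi * 0.515^2 * 66 = 54.9931 cm^3

54.9931 cm^3


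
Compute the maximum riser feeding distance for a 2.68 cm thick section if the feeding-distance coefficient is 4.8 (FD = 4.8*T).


Formula: FD = 4.8 * T  (riser feeding-distance rule)
FD = 4.8 * 2.68 cm = 12.8640 cm

12.8640 cm


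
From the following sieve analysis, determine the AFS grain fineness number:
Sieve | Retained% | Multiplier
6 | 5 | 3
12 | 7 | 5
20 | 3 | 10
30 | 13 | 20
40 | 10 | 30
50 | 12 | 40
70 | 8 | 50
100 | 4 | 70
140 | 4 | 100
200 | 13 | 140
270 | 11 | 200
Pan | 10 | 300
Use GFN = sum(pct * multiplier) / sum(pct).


Formula: GFN = sum(pct * multiplier) / sum(pct)
sum(pct * multiplier) = 9220
sum(pct) = 100
GFN = 9220 / 100 = 92.20

92.20


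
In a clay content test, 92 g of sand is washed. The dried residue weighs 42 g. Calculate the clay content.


Formula: Clay% = (W_total - W_washed) / W_total * 100
Clay mass = 92 - 42 = 50 g
Clay% = 50 / 92 * 100 = 54.3478%

Answer: 54.3478%


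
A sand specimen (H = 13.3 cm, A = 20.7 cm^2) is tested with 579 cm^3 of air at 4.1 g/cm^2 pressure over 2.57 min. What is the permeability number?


Formula: Permeability Number P = (V * H) / (p * A * t)
Numerator: V * H = 579 * 13.3 = 7700.7
Denominator: p * A * t = 4.1 * 20.7 * 2.57 = 218.1159
P = 7700.7 / 218.1159 = 35.3055

Answer: 35.3055


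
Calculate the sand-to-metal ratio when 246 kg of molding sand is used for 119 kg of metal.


Formula: Sand-to-Metal Ratio = W_sand / W_metal
Ratio = 246 kg / 119 kg = 2.0672


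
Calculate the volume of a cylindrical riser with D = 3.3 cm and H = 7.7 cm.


Formula: V = pi * (D/2)^2 * H  (cylinder volume)
Radius = D/2 = 3.3/2 = 1.65 cm
V = pi * 1.65^2 * 7.7 = 65.8580 cm^3

Final answer: 65.8580 cm^3


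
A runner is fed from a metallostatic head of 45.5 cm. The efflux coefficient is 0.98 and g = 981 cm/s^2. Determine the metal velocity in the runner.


Formula: v = Cd * sqrt(2 * g * h)  (Torricelli with discharge coefficient)
2*g*h = 2 * 981 * 45.5 = 89271.0 cm^2/s^2
sqrt(89271.0) = 298.78253 cm/s
v = 0.98 * 298.78253 = 292.8069 cm/s

Answer: 292.8069 cm/s


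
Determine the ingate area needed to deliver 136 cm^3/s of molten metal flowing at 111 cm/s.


Formula: A_ingate = Q / v  (continuity equation)
A = 136 cm^3/s / 111 cm/s = 1.2252 cm^2

Answer: 1.2252 cm^2


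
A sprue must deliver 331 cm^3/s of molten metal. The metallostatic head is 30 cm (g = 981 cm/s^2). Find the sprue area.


Formula: v = sqrt(2*g*h), A = Q/v
Velocity: v = sqrt(2 * 981 * 30) = sqrt(58860) = 242.6108 cm/s
Sprue area: A = Q / v = 331 / 242.6108 = 1.3643 cm^2

1.3643 cm^2


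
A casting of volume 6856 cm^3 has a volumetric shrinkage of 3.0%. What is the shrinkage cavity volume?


Formula: V_shrink = V_casting * shrinkage_pct / 100
V_shrink = 6856 cm^3 * 3.0 / 100 = 205.6800 cm^3

Answer: 205.6800 cm^3


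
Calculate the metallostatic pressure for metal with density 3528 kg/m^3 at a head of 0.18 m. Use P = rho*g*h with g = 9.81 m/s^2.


Formula: P = rho * g * h
rho * g = 3528 * 9.81 = 34609.68 N/m^3
P = 34609.68 * 0.18 = 6229.7424 Pa

Answer: 6229.7424 Pa


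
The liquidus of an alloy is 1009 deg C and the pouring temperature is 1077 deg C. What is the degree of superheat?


Formula: Superheat = T_pour - T_melt
Superheat = 1077 - 1009 = 68 deg C

Answer: 68 deg C


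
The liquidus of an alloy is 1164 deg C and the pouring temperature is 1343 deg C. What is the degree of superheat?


Formula: Superheat = T_pour - T_melt
Superheat = 1343 - 1164 = 179 deg C

Final answer: 179 deg C


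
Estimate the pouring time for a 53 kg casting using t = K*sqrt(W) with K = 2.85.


Formula: t = K * sqrt(W)
sqrt(W) = sqrt(53) = 7.28011
t = 2.85 * 7.28011 = 20.7483 s

Final answer: 20.7483 s


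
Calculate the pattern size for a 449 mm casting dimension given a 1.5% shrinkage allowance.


Formula: L_pattern = L_casting * (1 + shrinkage_rate/100)
Shrinkage factor = 1 + 1.5/100 = 1.015
L_pattern = 449 mm * 1.015 = 455.7350 mm


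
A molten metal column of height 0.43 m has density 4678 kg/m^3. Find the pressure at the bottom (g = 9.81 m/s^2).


Formula: P = rho * g * h
rho * g = 4678 * 9.81 = 45891.18 N/m^3
P = 45891.18 * 0.43 = 19733.2074 Pa

Answer: 19733.2074 Pa


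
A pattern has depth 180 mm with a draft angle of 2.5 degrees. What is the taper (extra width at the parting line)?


Formula: taper = depth * tan(draft_angle)
tan(2.5 deg) = 0.0436609
taper = 180 mm * 0.0436609 = 7.8590 mm

Answer: 7.8590 mm


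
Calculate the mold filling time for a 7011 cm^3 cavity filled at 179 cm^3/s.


Formula: t_fill = V_mold / Q_flow
t = 7011 cm^3 / 179 cm^3/s = 39.1676 s


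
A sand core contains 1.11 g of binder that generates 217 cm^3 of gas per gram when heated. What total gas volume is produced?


Formula: V_gas = W_binder * gas_evolution_rate
V = 1.11 g * 217 cm^3/g = 240.8700 cm^3


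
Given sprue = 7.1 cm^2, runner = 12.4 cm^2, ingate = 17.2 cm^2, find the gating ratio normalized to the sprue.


Sprue:Runner:Ingate = 1 : 12.4/7.1 : 17.2/7.1 = 1:1.75:2.42

Answer: 1:1.75:2.42


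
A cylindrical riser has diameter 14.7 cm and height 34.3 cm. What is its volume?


Formula: V = pi * (D/2)^2 * H  (cylinder volume)
Radius = D/2 = 14.7/2 = 7.35 cm
V = pi * 7.35^2 * 34.3 = 5821.2824 cm^3

Final answer: 5821.2824 cm^3


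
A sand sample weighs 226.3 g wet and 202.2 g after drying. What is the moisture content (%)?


Formula: MC = (W_wet - W_dry) / W_wet * 100
Water mass = 226.3 - 202.2 = 24.1 g
MC = 24.1 / 226.3 * 100 = 10.6496%

Final answer: 10.6496%


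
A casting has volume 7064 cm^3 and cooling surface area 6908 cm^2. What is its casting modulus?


Formula: Casting Modulus M = V / A
M = 7064 cm^3 / 6908 cm^2 = 1.0226 cm

Answer: 1.0226 cm


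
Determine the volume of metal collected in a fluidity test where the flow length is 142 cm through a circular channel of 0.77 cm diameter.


Formula: V = pi * (d/2)^2 * L  (cylinder volume)
Radius = 0.77/2 = 0.385 cm
V = pi * 0.385^2 * 142 = 66.1241 cm^3

Final answer: 66.1241 cm^3


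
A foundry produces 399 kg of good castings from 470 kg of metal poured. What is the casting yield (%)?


Formula: Casting Yield = (W_good / W_total) * 100
Yield = (399 kg / 470 kg) * 100 = 84.8936%

Final answer: 84.8936%


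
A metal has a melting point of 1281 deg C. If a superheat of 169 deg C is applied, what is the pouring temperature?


Formula: T_pour = T_melt + Superheat
T_pour = 1281 + 169 = 1450 deg C


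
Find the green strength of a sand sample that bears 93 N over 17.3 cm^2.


Formula: Compressive Strength = Force / Area
Strength = 93 N / 17.3 cm^2 = 5.3757 N/cm^2

Answer: 5.3757 N/cm^2


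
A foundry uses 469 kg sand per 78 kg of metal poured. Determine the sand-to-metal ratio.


Formula: Sand-to-Metal Ratio = W_sand / W_metal
Ratio = 469 kg / 78 kg = 6.0128


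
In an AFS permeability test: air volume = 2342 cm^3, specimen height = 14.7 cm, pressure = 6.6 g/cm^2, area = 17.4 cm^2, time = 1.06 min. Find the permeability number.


Formula: Permeability Number P = (V * H) / (p * A * t)
Numerator: V * H = 2342 * 14.7 = 34427.4
Denominator: p * A * t = 6.6 * 17.4 * 1.06 = 121.7304
P = 34427.4 / 121.7304 = 282.8168


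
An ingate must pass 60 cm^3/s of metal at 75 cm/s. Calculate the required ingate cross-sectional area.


Formula: A_ingate = Q / v  (continuity equation)
A = 60 cm^3/s / 75 cm/s = 0.8000 cm^2

Final answer: 0.8000 cm^2


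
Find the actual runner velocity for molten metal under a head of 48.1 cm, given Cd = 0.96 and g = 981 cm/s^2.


Formula: v = Cd * sqrt(2 * g * h)  (Torricelli with discharge coefficient)
2*g*h = 2 * 981 * 48.1 = 94372.2 cm^2/s^2
sqrt(94372.2) = 307.20059 cm/s
v = 0.96 * 307.20059 = 294.9126 cm/s

294.9126 cm/s


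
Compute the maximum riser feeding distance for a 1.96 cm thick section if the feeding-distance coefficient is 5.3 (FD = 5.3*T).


Formula: FD = 5.3 * T  (riser feeding-distance rule)
FD = 5.3 * 1.96 cm = 10.3880 cm

10.3880 cm


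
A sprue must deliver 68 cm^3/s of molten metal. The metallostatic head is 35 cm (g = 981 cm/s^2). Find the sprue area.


Formula: v = sqrt(2*g*h), A = Q/v
Velocity: v = sqrt(2 * 981 * 35) = sqrt(68670) = 262.0496 cm/s
Sprue area: A = Q / v = 68 / 262.0496 = 0.2595 cm^2

Answer: 0.2595 cm^2


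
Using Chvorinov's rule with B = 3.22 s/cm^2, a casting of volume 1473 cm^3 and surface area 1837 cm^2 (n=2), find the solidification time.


Formula: t_s = B * (V/A)^n  (Chvorinov's rule, n=2)
Modulus M = V/A = 1473/1837 = 0.801851 cm
M^2 = 0.801851^2 = 0.642965 cm^2
t_s = 3.22 * 0.642965 = 2.0703 s

2.0703 s


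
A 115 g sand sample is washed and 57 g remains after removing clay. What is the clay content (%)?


Formula: Clay% = (W_total - W_washed) / W_total * 100
Clay mass = 115 - 57 = 58 g
Clay% = 58 / 115 * 100 = 50.4348%

Answer: 50.4348%


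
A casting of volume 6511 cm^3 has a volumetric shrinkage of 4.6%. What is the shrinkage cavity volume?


Formula: V_shrink = V_casting * shrinkage_pct / 100
V_shrink = 6511 cm^3 * 4.6 / 100 = 299.5060 cm^3

Final answer: 299.5060 cm^3


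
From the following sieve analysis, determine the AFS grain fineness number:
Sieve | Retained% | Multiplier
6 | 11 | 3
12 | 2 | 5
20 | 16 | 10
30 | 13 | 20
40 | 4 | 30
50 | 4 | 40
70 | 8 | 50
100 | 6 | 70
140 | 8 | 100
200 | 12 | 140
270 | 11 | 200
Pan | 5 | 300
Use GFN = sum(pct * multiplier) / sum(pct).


Formula: GFN = sum(pct * multiplier) / sum(pct)
sum(pct * multiplier) = 7743
sum(pct) = 100
GFN = 7743 / 100 = 77.43


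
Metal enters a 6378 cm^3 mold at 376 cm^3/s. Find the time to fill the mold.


Formula: t_fill = V_mold / Q_flow
t = 6378 cm^3 / 376 cm^3/s = 16.9628 s

16.9628 s


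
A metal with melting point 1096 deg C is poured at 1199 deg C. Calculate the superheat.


Formula: Superheat = T_pour - T_melt
Superheat = 1199 - 1096 = 103 deg C

Final answer: 103 deg C


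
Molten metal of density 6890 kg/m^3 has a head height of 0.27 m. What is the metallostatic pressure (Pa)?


Formula: P = rho * g * h
rho * g = 6890 * 9.81 = 67590.9 N/m^3
P = 67590.9 * 0.27 = 18249.5430 Pa

18249.5430 Pa


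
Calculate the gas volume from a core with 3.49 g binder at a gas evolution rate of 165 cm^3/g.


Formula: V_gas = W_binder * gas_evolution_rate
V = 3.49 g * 165 cm^3/g = 575.8500 cm^3

Final answer: 575.8500 cm^3


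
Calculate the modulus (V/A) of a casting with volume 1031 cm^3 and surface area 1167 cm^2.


Formula: Casting Modulus M = V / A
M = 1031 cm^3 / 1167 cm^2 = 0.8835 cm

Final answer: 0.8835 cm


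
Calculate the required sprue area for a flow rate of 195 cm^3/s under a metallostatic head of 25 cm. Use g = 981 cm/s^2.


Formula: v = sqrt(2*g*h), A = Q/v
Velocity: v = sqrt(2 * 981 * 25) = sqrt(49050) = 221.4723 cm/s
Sprue area: A = Q / v = 195 / 221.4723 = 0.8805 cm^2

Final answer: 0.8805 cm^2


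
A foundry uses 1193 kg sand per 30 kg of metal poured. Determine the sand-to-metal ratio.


Formula: Sand-to-Metal Ratio = W_sand / W_metal
Ratio = 1193 kg / 30 kg = 39.7667


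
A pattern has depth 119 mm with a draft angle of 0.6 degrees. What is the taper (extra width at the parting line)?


Formula: taper = depth * tan(draft_angle)
tan(0.6 deg) = 0.0104724
taper = 119 mm * 0.0104724 = 1.2462 mm

1.2462 mm


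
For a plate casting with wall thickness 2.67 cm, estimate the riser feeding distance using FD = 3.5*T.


Formula: FD = 3.5 * T  (riser feeding-distance rule)
FD = 3.5 * 2.67 cm = 9.3450 cm

Answer: 9.3450 cm


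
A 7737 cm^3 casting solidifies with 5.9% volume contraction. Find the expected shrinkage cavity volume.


Formula: V_shrink = V_casting * shrinkage_pct / 100
V_shrink = 7737 cm^3 * 5.9 / 100 = 456.4830 cm^3


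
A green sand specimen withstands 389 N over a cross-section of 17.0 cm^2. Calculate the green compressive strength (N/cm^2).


Formula: Compressive Strength = Force / Area
Strength = 389 N / 17.0 cm^2 = 22.8824 N/cm^2

Answer: 22.8824 N/cm^2


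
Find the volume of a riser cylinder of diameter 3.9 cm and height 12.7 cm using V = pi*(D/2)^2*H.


Formula: V = pi * (D/2)^2 * H  (cylinder volume)
Radius = D/2 = 3.9/2 = 1.95 cm
V = pi * 1.95^2 * 12.7 = 151.7130 cm^3


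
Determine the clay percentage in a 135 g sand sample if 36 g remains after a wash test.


Formula: Clay% = (W_total - W_washed) / W_total * 100
Clay mass = 135 - 36 = 99 g
Clay% = 99 / 135 * 100 = 73.3333%


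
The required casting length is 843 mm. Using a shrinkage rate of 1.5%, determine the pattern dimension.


Formula: L_pattern = L_casting * (1 + shrinkage_rate/100)
Shrinkage factor = 1 + 1.5/100 = 1.015
L_pattern = 843 mm * 1.015 = 855.6450 mm


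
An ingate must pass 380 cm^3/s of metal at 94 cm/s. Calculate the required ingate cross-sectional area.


Formula: A_ingate = Q / v  (continuity equation)
A = 380 cm^3/s / 94 cm/s = 4.0426 cm^2


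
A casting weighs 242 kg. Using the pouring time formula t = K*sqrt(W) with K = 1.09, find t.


Formula: t = K * sqrt(W)
sqrt(W) = sqrt(242) = 15.55635
t = 1.09 * 15.55635 = 16.9564 s


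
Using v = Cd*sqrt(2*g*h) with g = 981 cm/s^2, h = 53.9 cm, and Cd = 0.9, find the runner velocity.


Formula: v = Cd * sqrt(2 * g * h)  (Torricelli with discharge coefficient)
2*g*h = 2 * 981 * 53.9 = 105751.8 cm^2/s^2
sqrt(105751.8) = 325.19502 cm/s
v = 0.9 * 325.19502 = 292.6755 cm/s


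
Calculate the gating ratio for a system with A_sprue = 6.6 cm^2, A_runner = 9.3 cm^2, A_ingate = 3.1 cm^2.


Sprue:Runner:Ingate = 1 : 9.3/6.6 : 3.1/6.6 = 1:1.41:0.47

Final answer: 1:1.41:0.47


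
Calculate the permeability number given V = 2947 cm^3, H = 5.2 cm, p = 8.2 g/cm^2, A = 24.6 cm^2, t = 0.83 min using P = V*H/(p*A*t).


Formula: Permeability Number P = (V * H) / (p * A * t)
Numerator: V * H = 2947 * 5.2 = 15324.4
Denominator: p * A * t = 8.2 * 24.6 * 0.83 = 167.4276
P = 15324.4 / 167.4276 = 91.5285


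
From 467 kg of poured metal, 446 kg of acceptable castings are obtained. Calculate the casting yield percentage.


Formula: Casting Yield = (W_good / W_total) * 100
Yield = (446 kg / 467 kg) * 100 = 95.5032%


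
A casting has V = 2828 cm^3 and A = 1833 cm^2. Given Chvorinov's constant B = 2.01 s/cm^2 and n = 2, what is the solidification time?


Formula: t_s = B * (V/A)^n  (Chvorinov's rule, n=2)
Modulus M = V/A = 2828/1833 = 1.542826 cm
M^2 = 1.542826^2 = 2.380312 cm^2
t_s = 2.01 * 2.380312 = 4.7844 s

Answer: 4.7844 s


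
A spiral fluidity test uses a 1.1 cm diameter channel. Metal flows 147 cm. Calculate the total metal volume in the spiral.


Formula: V = pi * (d/2)^2 * L  (cylinder volume)
Radius = 1.1/2 = 0.55 cm
V = pi * 0.55^2 * 147 = 139.6988 cm^3

139.6988 cm^3


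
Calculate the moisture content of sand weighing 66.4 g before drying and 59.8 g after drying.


Formula: MC = (W_wet - W_dry) / W_wet * 100
Water mass = 66.4 - 59.8 = 6.6 g
MC = 6.6 / 66.4 * 100 = 9.9398%

Final answer: 9.9398%


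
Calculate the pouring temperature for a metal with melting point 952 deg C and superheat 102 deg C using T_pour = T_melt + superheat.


Formula: T_pour = T_melt + Superheat
T_pour = 952 + 102 = 1054 deg C

Answer: 1054 deg C


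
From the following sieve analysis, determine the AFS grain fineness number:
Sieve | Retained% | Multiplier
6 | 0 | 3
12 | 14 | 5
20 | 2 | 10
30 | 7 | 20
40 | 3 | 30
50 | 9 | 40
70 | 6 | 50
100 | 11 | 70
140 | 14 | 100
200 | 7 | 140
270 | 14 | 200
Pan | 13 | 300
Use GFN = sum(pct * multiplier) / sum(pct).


Formula: GFN = sum(pct * multiplier) / sum(pct)
sum(pct * multiplier) = 10830
sum(pct) = 100
GFN = 10830 / 100 = 108.30

Final answer: 108.30


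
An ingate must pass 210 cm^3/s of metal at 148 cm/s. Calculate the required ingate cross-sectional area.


Formula: A_ingate = Q / v  (continuity equation)
A = 210 cm^3/s / 148 cm/s = 1.4189 cm^2

Final answer: 1.4189 cm^2


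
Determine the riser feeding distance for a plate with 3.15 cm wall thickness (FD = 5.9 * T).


Formula: FD = 5.9 * T  (riser feeding-distance rule)
FD = 5.9 * 3.15 cm = 18.5850 cm

18.5850 cm


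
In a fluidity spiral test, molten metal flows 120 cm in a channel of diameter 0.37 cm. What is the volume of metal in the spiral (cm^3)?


Formula: V = pi * (d/2)^2 * L  (cylinder volume)
Radius = 0.37/2 = 0.185 cm
V = pi * 0.185^2 * 120 = 12.9025 cm^3


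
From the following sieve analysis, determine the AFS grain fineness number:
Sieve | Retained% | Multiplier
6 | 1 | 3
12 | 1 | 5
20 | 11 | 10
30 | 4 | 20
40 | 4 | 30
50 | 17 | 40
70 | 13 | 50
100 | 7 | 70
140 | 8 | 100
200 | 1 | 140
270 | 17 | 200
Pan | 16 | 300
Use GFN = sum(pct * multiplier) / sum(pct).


Formula: GFN = sum(pct * multiplier) / sum(pct)
sum(pct * multiplier) = 11278
sum(pct) = 100
GFN = 11278 / 100 = 112.78

112.78


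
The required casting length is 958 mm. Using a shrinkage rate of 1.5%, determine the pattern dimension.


Formula: L_pattern = L_casting * (1 + shrinkage_rate/100)
Shrinkage factor = 1 + 1.5/100 = 1.015
L_pattern = 958 mm * 1.015 = 972.3700 mm


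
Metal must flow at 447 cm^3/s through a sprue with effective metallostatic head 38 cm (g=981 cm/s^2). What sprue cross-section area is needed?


Formula: v = sqrt(2*g*h), A = Q/v
Velocity: v = sqrt(2 * 981 * 38) = sqrt(74556) = 273.0494 cm/s
Sprue area: A = Q / v = 447 / 273.0494 = 1.6371 cm^2


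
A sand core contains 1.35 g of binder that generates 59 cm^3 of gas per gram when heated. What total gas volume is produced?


Formula: V_gas = W_binder * gas_evolution_rate
V = 1.35 g * 59 cm^3/g = 79.6500 cm^3


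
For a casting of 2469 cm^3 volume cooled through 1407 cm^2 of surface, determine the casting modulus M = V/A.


Formula: Casting Modulus M = V / A
M = 2469 cm^3 / 1407 cm^2 = 1.7548 cm

Final answer: 1.7548 cm


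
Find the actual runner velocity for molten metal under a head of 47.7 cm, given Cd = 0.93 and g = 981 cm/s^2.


Formula: v = Cd * sqrt(2 * g * h)  (Torricelli with discharge coefficient)
2*g*h = 2 * 981 * 47.7 = 93587.4 cm^2/s^2
sqrt(93587.4) = 305.92058 cm/s
v = 0.93 * 305.92058 = 284.5061 cm/s


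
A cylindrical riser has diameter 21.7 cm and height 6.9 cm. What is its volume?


Formula: V = pi * (D/2)^2 * H  (cylinder volume)
Radius = D/2 = 21.7/2 = 10.85 cm
V = pi * 10.85^2 * 6.9 = 2551.8694 cm^3

2551.8694 cm^3


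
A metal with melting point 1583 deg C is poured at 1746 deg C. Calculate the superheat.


Formula: Superheat = T_pour - T_melt
Superheat = 1746 - 1583 = 163 deg C

Final answer: 163 deg C


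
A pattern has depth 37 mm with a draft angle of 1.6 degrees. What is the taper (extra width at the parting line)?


Formula: taper = depth * tan(draft_angle)
tan(1.6 deg) = 0.0279325
taper = 37 mm * 0.0279325 = 1.0335 mm


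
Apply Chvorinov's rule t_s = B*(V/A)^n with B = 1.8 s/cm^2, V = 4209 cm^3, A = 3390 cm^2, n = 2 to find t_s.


Formula: t_s = B * (V/A)^n  (Chvorinov's rule, n=2)
Modulus M = V/A = 4209/3390 = 1.241593 cm
M^2 = 1.241593^2 = 1.541553 cm^2
t_s = 1.8 * 1.541553 = 2.7748 s

Answer: 2.7748 s


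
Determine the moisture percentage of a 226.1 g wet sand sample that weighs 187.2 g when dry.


Formula: MC = (W_wet - W_dry) / W_wet * 100
Water mass = 226.1 - 187.2 = 38.9 g
MC = 38.9 / 226.1 * 100 = 17.2048%

17.2048%


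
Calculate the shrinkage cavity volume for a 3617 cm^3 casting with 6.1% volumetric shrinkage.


Formula: V_shrink = V_casting * shrinkage_pct / 100
V_shrink = 3617 cm^3 * 6.1 / 100 = 220.6370 cm^3

220.6370 cm^3
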